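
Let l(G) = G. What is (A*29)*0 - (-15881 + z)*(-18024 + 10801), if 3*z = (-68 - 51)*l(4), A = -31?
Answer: -347563537/3 ≈ -1.1585e+8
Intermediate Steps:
z = -476/3 (z = ((-68 - 51)*4)/3 = (-119*4)/3 = (1/3)*(-476) = -476/3 ≈ -158.67)
(A*29)*0 - (-15881 + z)*(-18024 + 10801) = -31*29*0 - (-15881 - 476/3)*(-18024 + 10801) = -899*0 - (-48119)*(-7223)/3 = 0 - 1*347563537/3 = 0 - 347563537/3 = -347563537/3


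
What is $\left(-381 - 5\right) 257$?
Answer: $-99202$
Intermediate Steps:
$\left(-381 - 5\right) 257 = \left(-386\right) 257 = -99202$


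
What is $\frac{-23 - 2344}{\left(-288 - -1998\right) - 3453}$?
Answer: $\frac{789}{581} \approx 1.358$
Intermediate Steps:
$\frac{-23 - 2344}{\left(-288 - -1998\right) - 3453} = - \frac{2367}{\left(-288 + 1998\right) - 3453} = - \frac{2367}{1710 - 3453} = - \frac{2367}{-1743} = \left(-2367\right) \left(- \frac{1}{1743}\right) = \frac{789}{581}$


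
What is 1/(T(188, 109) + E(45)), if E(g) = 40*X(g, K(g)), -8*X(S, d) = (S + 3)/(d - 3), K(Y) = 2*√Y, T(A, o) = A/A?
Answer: 61/6541 - 160*√5/6541 ≈ -0.045371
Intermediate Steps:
T(A, o) = 1
X(S, d) = -(3 + S)/(8*(-3 + d)) (X(S, d) = -(S + 3)/(8*(d - 3)) = -(3 + S)/(8*(-3 + d)))
E(g) = 5*(-3 - g)/(-3 + 2*√g) (E(g) = 40*((-3 - g)/(8*(-3 + 2*√g))) = 5*(-3 - g)/(-3 + 2*√g))
1/(T(188, 109) + E(45)) = 1/(1 + 5*(-3 - 1*45)/(-3 + 2*√45)) = 1/(1 + 5*(-3 - 45)/(-3 + 2*(3*√5))) = 1/(1 + 5*(-48)/(-3 + 6*√5)) = 1/(1 - 240/(-3 + 6*√5))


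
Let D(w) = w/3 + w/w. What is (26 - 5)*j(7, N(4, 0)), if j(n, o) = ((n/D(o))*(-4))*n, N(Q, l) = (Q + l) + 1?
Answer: -3087/2 ≈ -1543.5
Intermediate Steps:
N(Q, l) = 1 + Q + l
D(w) = 1 + w/3 (D(w) = w*(1/3) + 1 = w/3 + 1 = 1 + w/3)
j(n, o) = -4*n**2/(1 + o/3) (j(n, o) = ((n/(1 + o/3))*(-4))*n = (-4*n/(1 + o/3))*n = -4*n**2/(1 + o/3))
(26 - 5)*j(7, N(4, 0)) = (26 - 5)*(-12*7**2/(3 + (1 + 4 + 0))) = 21*(-12*49/(3 + 5)) = 21*(-12*49/8) = 21*(-12*49*1/8) = 21*(-147/2) = -3087/2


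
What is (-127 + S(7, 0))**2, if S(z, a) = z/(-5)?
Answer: 412164/25 ≈ 16487.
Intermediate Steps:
S(z, a) = -z/5 (S(z, a) = z*(-1/5) = -z/5)
(-127 + S(7, 0))**2 = (-127 - 1/5*7)**2 = (-127 - 7/5)**2 = (-642/5)**2 = 412164/25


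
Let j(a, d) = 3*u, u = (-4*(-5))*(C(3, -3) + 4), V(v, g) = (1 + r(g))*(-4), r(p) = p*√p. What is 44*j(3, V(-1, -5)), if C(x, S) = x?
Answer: 18480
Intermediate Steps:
r(p) = p^(3/2)
V(v, g) = -4 - 4*g^(3/2) (V(v, g) = (1 + g^(3/2))*(-4) = -4 - 4*g^(3/2))
u = 140 (u = (-4*(-5))*(3 + 4) = 20*7 = 140)
j(a, d) = 420 (j(a, d) = 3*140 = 420)
44*j(3, V(-1, -5)) = 44*420 = 18480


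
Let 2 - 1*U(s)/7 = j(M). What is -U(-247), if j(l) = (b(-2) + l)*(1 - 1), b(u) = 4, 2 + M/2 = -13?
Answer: -14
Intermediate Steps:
M = -30 (M = -4 + 2*(-13) = -4 - 26 = -30)
j(l) = 0 (j(l) = (4 + l)*(1 - 1) = (4 + l)*0 = 0)
U(s) = 14 (U(s) = 14 - 7*0 = 14 + 0 = 14)
-U(-247) = -1*14 = -14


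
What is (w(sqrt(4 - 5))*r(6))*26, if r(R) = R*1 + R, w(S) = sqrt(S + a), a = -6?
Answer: 312*sqrt(-6 + I) ≈ 63.468 + 766.87*I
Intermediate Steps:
w(S) = sqrt(-6 + S) (w(S) = sqrt(S - 6) = sqrt(-6 + S))
r(R) = 2*R (r(R) = R + R = 2*R)
(w(sqrt(4 - 5))*r(6))*26 = (sqrt(-6 + sqrt(4 - 5))*(2*6))*26 = (sqrt(-6 + sqrt(-1))*12)*26 = (sqrt(-6 + I)*12)*26 = (12*sqrt(-6 + I))*26 = 312*sqrt(-6 + I)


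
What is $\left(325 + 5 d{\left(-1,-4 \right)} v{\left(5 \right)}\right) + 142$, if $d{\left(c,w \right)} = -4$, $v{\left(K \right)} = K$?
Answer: $367$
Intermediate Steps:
$\left(325 + 5 d{\left(-1,-4 \right)} v{\left(5 \right)}\right) + 142 = \left(325 + 5 \left(-4\right) 5\right) + 142 = \left(325 - 100\right) + 142 = 225 + 142 = 367$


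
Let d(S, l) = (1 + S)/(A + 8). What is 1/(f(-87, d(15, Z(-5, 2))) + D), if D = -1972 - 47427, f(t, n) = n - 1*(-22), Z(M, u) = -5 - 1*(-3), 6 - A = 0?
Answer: -7/345631 ≈ -2.0253e-5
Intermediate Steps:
A = 6 (A = 6 - 1*0 = 6 + 0 = 6)
Z(M, u) = -2 (Z(M, u) = -5 + 3 = -2)
d(S, l) = 1/14 + S/14 (d(S, l) = (1 + S)/(6 + 8) = (1 + S)/14 = (1 + S)*(1/14) = 1/14 + S/14)
f(t, n) = 22 + n (f(t, n) = n + 22 = 22 + n)
D = -49399
1/(f(-87, d(15, Z(-5, 2))) + D) = 1/((22 + (1/14 + (1/14)*15)) - 49399) = 1/((22 + (1/14 + 15/14)) - 49399) = 1/((22 + 8/7) - 49399) = 1/(162/7 - 49399) = 1/(-345631/7) = -7/345631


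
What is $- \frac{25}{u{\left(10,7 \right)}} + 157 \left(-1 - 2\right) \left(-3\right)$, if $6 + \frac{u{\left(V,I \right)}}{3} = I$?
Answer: $\frac{4214}{3} \approx 1404.7$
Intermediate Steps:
$u{\left(V,I \right)} = -18 + 3 I$
$- \frac{25}{u{\left(10,7 \right)}} + 157 \left(-1 - 2\right) \left(-3\right) = - \frac{25}{-18 + 3 \cdot 7} + 157 \left(-1 - 2\right) \left(-3\right) = - \frac{25}{-18 + 21} + 157 \left(\left(-3\right) \left(-3\right)\right) = - \frac{25}{3} + 157 \cdot 9 = \left(-25\right) \frac{1}{3} + 1413 = - \frac{25}{3} + 1413 = \frac{4214}{3}$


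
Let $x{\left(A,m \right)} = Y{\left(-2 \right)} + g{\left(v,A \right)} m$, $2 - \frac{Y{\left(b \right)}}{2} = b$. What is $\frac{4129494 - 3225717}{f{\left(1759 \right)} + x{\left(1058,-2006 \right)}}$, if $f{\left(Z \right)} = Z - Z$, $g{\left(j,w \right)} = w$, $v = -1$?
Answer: $- \frac{903777}{2122340} \approx -0.42584$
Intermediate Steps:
$f{\left(Z \right)} = 0$
$Y{\left(b \right)} = 4 - 2 b$
$x{\left(A,m \right)} = 8 + A m$ ($x{\left(A,m \right)} = \left(4 - -4\right) + A m = \left(4 + 4\right) + A m = 8 + A m$)
$\frac{4129494 - 3225717}{f{\left(1759 \right)} + x{\left(1058,-2006 \right)}} = \frac{4129494 - 3225717}{0 + \left(8 + 1058 \left(-2006\right)\right)} = \frac{903777}{0 + \left(8 - 2122348\right)} = \frac{903777}{0 - 2122340} = \frac{903777}{-2122340} = 903777 \left(- \frac{1}{2122340}\right) = - \frac{903777}{2122340}$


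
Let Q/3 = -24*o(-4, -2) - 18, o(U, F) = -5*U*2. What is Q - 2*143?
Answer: -3220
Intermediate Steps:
o(U, F) = -10*U
Q = -2934 (Q = 3*(-(-240)*(-4) - 18) = 3*(-24*40 - 18) = 3*(-960 - 18) = 3*(-978) = -2934)
Q - 2*143 = -2934 - 2*143 = -2934 - 286 = -3220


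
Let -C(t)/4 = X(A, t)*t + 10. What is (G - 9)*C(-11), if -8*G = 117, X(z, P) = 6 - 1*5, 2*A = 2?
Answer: -189/2 ≈ -94.500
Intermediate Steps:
A = 1 (A = (½)*2 = 1)
X(z, P) = 1 (X(z, P) = 6 - 5 = 1)
G = -117/8 (G = -⅛*117 = -117/8 ≈ -14.625)
C(t) = -40 - 4*t (C(t) = -4*(1*t + 10) = -4*(t + 10) = -4*(10 + t) = -40 - 4*t)
(G - 9)*C(-11) = (-117/8 - 9)*(-40 - 4*(-11)) = -189*(-40 + 44)/8 = -189/8*4 = -189/2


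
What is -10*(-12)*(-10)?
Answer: -1200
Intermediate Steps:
-10*(-12)*(-10) = 120*(-10) = -1200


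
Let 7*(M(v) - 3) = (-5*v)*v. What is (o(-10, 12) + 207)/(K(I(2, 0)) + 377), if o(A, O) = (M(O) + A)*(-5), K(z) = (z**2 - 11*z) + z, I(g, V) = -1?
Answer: 2647/1358 ≈ 1.9492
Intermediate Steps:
M(v) = 3 - 5*v**2/7 (M(v) = 3 + ((-5*v)*v)/7 = 3 + (-5*v**2)/7 = 3 - 5*v**2/7)
K(z) = z**2 - 10*z
o(A, O) = -15 - 5*A + 25*O**2/7 (o(A, O) = ((3 - 5*O**2/7) + A)*(-5) = (3 + A - 5*O**2/7)*(-5) = -15 - 5*A + 25*O**2/7)
(o(-10, 12) + 207)/(K(I(2, 0)) + 377) = ((-15 - 5*(-10) + (25/7)*12**2) + 207)/(-(-10 - 1) + 377) = ((-15 + 50 + (25/7)*144) + 207)/(-1*(-11) + 377) = ((-15 + 50 + 3600/7) + 207)/(11 + 377) = (3845/7 + 207)/388 = (5294/7)*(1/388) = 2647/1358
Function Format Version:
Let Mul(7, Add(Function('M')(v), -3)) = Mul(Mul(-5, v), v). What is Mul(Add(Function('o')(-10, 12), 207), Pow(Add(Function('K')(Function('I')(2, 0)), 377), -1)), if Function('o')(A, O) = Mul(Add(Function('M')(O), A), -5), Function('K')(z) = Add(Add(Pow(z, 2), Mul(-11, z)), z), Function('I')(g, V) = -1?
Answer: Rational(2647, 1358) ≈ 1.9492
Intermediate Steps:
Function('M')(v) = Add(3, Mul(Rational(-5, 7), Pow(v, 2))) (Function('M')(v) = Add(3, Mul(Rational(1, 7), Mul(Mul(-5, v), v))) = Add(3, Mul(Rational(1, 7), Mul(-5, Pow(v, 2)))) = Add(3, Mul(Rational(-5, 7), Pow(v, 2))))
Function('K')(z) = Add(Pow(z, 2), Mul(-10, z))
Function('o')(A, O) = Add(-15, Mul(-5, A), Mul(Rational(25, 7), Pow(O, 2))) (Function('o')(A, O) = Mul(Add(Add(3, Mul(Rational(-5, 7), Pow(O, 2))), A), -5) = Mul(Add(3, A, Mul(Rational(-5, 7), Pow(O, 2))), -5) = Add(-15, Mul(-5, A), Mul(Rational(25, 7), Pow(O, 2))))
Mul(Add(Function('o')(-10, 12), 207), Pow(Add(Function('K')(Function('I')(2, 0)), 377), -1)) = Mul(Add(Add(-15, Mul(-5, -10), Mul(Rational(25, 7), Pow(12, 2))), 207), Pow(Add(Mul(-1, Add(-10, -1)), 377), -1)) = Mul(Add(Add(-15, 50, Mul(Rational(25, 7), 144)), 207), Pow(Add(Mul(-1, -11), 377), -1)) = Mul(Add(Add(-15, 50, Rational(3600, 7)), 207), Pow(Add(11, 377), -1)) = Mul(Add(Rational(3845, 7), 207), Pow(388, -1)) = Mul(Rational(5294, 7), Rational(1, 388)) = Rational(2647, 1358)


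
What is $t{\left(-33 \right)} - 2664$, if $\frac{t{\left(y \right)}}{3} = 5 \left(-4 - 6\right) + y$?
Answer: $-2913$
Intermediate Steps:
$t{\left(y \right)} = -150 + 3 y$ ($t{\left(y \right)} = 3 \left(5 \left(-4 - 6\right) + y\right) = 3 \left(5 \left(-10\right) + y\right) = 3 \left(-50 + y\right) = -150 + 3 y$)
$t{\left(-33 \right)} - 2664 = \left(-150 + 3 \left(-33\right)\right) - 2664 = \left(-150 - 99\right) - 2664 = -249 - 2664 = -2913$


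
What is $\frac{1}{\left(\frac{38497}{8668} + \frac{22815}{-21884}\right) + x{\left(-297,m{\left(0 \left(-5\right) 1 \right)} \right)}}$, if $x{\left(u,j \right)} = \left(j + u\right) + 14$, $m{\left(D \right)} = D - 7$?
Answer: $- \frac{23711314}{6795692569} \approx -0.0034892$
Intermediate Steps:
$m{\left(D \right)} = -7 + D$ ($m{\left(D \right)} = D - 7 = -7 + D$)
$x{\left(u,j \right)} = 14 + j + u$
$\frac{1}{\left(\frac{38497}{8668} + \frac{22815}{-21884}\right) + x{\left(-297,m{\left(0 \left(-5\right) 1 \right)} \right)}} = \frac{1}{\left(\frac{38497}{8668} + \frac{22815}{-21884}\right) - \left(290 - 0 \left(-5\right) 1\right)} = \frac{1}{\left(38497 \cdot \frac{1}{8668} + 22815 \left(- \frac{1}{21884}\right)\right) + \left(14 + \left(-7 + 0 \cdot 1\right) - 297\right)} = \frac{1}{\left(\frac{38497}{8668} - \frac{22815}{21884}\right) + \left(14 + \left(-7 + 0\right) - 297\right)} = \frac{1}{\frac{80588491}{23711314} - 290} = \frac{1}{- \frac{6795692569}{23711314}} = - \frac{23711314}{6795692569}$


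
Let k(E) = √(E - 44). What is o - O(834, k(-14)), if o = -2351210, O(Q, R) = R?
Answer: -2351210 - I*√58 ≈ -2.3512e+6 - 7.6158*I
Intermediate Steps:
k(E) = √(-44 + E)
o - O(834, k(-14)) = -2351210 - √(-44 - 14) = -2351210 - √(-58) = -2351210 - I*√58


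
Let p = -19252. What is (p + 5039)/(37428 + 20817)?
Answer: -14213/58245 ≈ -0.24402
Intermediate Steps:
(p + 5039)/(37428 + 20817) = (-19252 + 5039)/(37428 + 20817) = -14213/58245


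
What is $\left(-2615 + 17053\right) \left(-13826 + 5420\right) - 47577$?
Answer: $-121413405$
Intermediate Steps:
$\left(-2615 + 17053\right) \left(-13826 + 5420\right) - 47577 = 14438 \left(-8406\right) - 47577 = -121365828 - 47577 = -121413405$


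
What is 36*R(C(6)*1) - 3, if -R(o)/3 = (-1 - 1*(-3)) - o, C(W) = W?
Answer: 429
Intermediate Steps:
R(o) = -6 + 3*o (R(o) = -3*((-1 - 1*(-3)) - o) = -3*((-1 + 3) - o) = -3*(2 - o) = -6 + 3*o)
36*R(C(6)*1) - 3 = 36*(-6 + 3*(6*1)) - 3 = 36*(-6 + 3*6) - 3 = 36*(-6 + 18) - 3 = 36*12 - 3 = 432 - 3 = 429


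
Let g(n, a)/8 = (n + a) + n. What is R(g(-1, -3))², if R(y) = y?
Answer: 1600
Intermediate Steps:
g(n, a) = 8*a + 16*n (g(n, a) = 8*((n + a) + n) = 8*((a + n) + n) = 8*(a + 2*n) = 8*a + 16*n)
R(g(-1, -3))² = (8*(-3) + 16*(-1))² = (-24 - 16)² = (-40)² = 1600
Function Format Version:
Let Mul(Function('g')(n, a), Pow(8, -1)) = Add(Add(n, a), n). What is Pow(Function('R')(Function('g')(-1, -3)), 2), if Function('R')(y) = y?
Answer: 1600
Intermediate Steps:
Function('g')(n, a) = Add(Mul(8, a), Mul(16, n)) (Function('g')(n, a) = Mul(8, Add(Add(n, a), n)) = Mul(8, Add(Add(a, n), n)) = Mul(8, Add(a, Mul(2, n))) = Add(Mul(8, a), Mul(16, n)))
Pow(Function('R')(Function('g')(-1, -3)), 2) = Pow(Add(Mul(8, -3), Mul(16, -1)), 2) = Pow(Add(-24, -16), 2) = Pow(-40, 2) = 1600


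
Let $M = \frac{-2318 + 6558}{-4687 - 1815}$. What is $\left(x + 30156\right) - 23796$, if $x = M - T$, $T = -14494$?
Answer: $\frac{67794234}{3251} \approx 20853.0$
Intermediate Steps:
$M = - \frac{2120}{3251}$ ($M = \frac{4240}{-6502} = 4240 \left(- \frac{1}{6502}\right) = - \frac{2120}{3251} \approx -0.65211$)
$x = \frac{47117874}{3251}$ ($x = - \frac{2120}{3251} - -14494 = - \frac{2120}{3251} + 14494 = \frac{47117874}{3251} \approx 14493.0$)
$\left(x + 30156\right) - 23796 = \left(\frac{47117874}{3251} + 30156\right) - 23796 = \frac{145155030}{3251} - 23796 = \frac{67794234}{3251}$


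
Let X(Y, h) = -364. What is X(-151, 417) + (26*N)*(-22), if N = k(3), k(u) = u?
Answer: -2080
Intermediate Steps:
N = 3
X(-151, 417) + (26*N)*(-22) = -364 + (26*3)*(-22) = -364 + 78*(-22) = -364 - 1716 = -2080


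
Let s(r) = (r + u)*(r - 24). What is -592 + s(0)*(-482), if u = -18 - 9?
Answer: -312928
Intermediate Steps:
u = -27
s(r) = (-27 + r)*(-24 + r) (s(r) = (r - 27)*(r - 24) = (-27 + r)*(-24 + r))
-592 + s(0)*(-482) = -592 + (648 + 0² - 51*0)*(-482) = -592 + (648 + 0 + 0)*(-482) = -592 + 648*(-482) = -592 - 312336 = -312928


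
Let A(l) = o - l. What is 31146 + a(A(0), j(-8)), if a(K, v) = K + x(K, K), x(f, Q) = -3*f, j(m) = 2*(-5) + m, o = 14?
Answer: 31118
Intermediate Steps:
j(m) = -10 + m
A(l) = 14 - l
a(K, v) = -2*K (a(K, v) = K - 3*K = -2*K)
31146 + a(A(0), j(-8)) = 31146 - 2*(14 - 1*0) = 31146 - 2*(14 + 0) = 31146 - 2*14 = 31146 - 28 = 31118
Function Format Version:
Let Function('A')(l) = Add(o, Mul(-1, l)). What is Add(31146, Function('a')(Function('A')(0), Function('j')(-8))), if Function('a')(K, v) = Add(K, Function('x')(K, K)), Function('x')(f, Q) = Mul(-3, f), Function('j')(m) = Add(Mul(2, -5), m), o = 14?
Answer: 31118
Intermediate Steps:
Function('j')(m) = Add(-10, m)
Function('A')(l) = Add(14, Mul(-1, l))
Function('a')(K, v) = Mul(-2, K) (Function('a')(K, v) = Add(K, Mul(-3, K)) = Mul(-2, K))
Add(31146, Function('a')(Function('A')(0), Function('j')(-8))) = Add(31146, Mul(-2, Add(14, Mul(-1, 0)))) = Add(31146, Mul(-2, Add(14, 0))) = Add(31146, Mul(-2, 14)) = Add(31146, -28) = 31118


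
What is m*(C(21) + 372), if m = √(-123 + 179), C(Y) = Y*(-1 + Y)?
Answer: 1584*√14 ≈ 5926.8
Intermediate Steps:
m = 2*√14 (m = √56 = 2*√14 ≈ 7.4833)
m*(C(21) + 372) = (2*√14)*(21*(-1 + 21) + 372) = (2*√14)*(21*20 + 372) = (2*√14)*(420 + 372) = (2*√14)*792 = 1584*√14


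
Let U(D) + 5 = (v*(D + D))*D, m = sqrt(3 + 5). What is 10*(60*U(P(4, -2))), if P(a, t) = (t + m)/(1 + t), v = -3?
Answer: -46200 + 28800*sqrt(2) ≈ -5470.6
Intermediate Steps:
m = 2*sqrt(2) (m = sqrt(8) = 2*sqrt(2) ≈ 2.8284)
P(a, t) = (t + 2*sqrt(2))/(1 + t)
U(D) = -5 - 6*D**2 (U(D) = -5 + (-3*(D + D))*D = -5 + (-6*D)*D = -5 - 6*D**2)
10*(60*U(P(4, -2))) = 10*(60*(-5 - 6*(-2 + 2*sqrt(2))**2/(1 - 2)**2)) = 10*(60*(-5 - 6*(-2 + 2*sqrt(2))**2)) = 10*(60*(-5 - 6*(2 - 2*sqrt(2))**2)) = 10*(-300 - 360*(2 - 2*sqrt(2))**2) = -3000 - 3600*(2 - 2*sqrt(2))**2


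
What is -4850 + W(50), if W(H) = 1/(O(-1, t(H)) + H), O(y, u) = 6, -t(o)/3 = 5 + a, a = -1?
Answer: -271599/56 ≈ -4850.0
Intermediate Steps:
t(o) = -12 (t(o) = -3*(5 - 1) = -3*4 = -12)
W(H) = 1/(6 + H)
-4850 + W(50) = -4850 + 1/(6 + 50) = -4850 + 1/56 = -271599/56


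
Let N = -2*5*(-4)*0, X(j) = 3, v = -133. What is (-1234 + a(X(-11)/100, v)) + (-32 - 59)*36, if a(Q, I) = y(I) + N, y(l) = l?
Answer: -4643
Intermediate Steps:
N = 0 (N = -(-40)*0 = -2*0 = 0)
a(Q, I) = I (a(Q, I) = I + 0 = I)
(-1234 + a(X(-11)/100, v)) + (-32 - 59)*36 = (-1234 - 133) + (-32 - 59)*36 = -1367 - 91*36 = -1367 - 3276 = -4643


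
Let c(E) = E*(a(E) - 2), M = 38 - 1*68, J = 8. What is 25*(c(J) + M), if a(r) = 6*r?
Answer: 8450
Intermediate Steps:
M = -30 (M = 38 - 68 = -30)
c(E) = E*(-2 + 6*E) (c(E) = E*(6*E - 2) = E*(-2 + 6*E))
25*(c(J) + M) = 25*(2*8*(-1 + 3*8) - 30) = 25*(2*8*(-1 + 24) - 30) = 25*(2*8*23 - 30) = 25*(368 - 30) = 25*338 = 8450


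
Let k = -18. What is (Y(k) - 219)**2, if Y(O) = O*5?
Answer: 95481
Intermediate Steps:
Y(O) = 5*O
(Y(k) - 219)**2 = (5*(-18) - 219)**2 = (-90 - 219)**2 = (-309)**2 = 95481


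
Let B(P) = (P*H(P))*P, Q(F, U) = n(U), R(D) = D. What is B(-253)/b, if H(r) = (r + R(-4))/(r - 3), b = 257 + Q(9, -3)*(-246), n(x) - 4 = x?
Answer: 1495483/256 ≈ 5841.7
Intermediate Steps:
n(x) = 4 + x
Q(F, U) = 4 + U
b = 11 (b = 257 + (4 - 3)*(-246) = 257 + 1*(-246) = 257 - 246 = 11)
H(r) = (-4 + r)/(-3 + r) (H(r) = (r - 4)/(r - 3) = (-4 + r)/(-3 + r))
B(P) = P**2*(-4 + P)/(-3 + P) (B(P) = (P*((-4 + P)/(-3 + P)))*P = (P*(-4 + P)/(-3 + P))*P = P**2*(-4 + P)/(-3 + P))
B(-253)/b = ((-253)**2*(-4 - 253)/(-3 - 253))/11 = (64009*(-257)/(-256))*(1/11) = (64009*(-1/256)*(-257))*(1/11) = (16450313/256)*(1/11) = 1495483/256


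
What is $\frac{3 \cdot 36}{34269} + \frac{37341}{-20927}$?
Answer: $- \frac{425792871}{239049121} \approx -1.7812$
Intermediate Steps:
$\frac{3 \cdot 36}{34269} + \frac{37341}{-20927} = 108 \cdot \frac{1}{34269} + 37341 \left(- \frac{1}{20927}\right) = \frac{36}{11423} - \frac{37341}{20927} = - \frac{425792871}{239049121}$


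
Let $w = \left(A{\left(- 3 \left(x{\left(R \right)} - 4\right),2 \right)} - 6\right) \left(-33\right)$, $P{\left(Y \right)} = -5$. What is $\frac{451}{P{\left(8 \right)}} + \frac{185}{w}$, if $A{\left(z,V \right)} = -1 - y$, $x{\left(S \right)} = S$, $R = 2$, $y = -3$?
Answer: $- \frac{58607}{660} \approx -88.798$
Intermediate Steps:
$A{\left(z,V \right)} = 2$ ($A{\left(z,V \right)} = -1 - -3 = -1 + 3 = 2$)
$w = 132$ ($w = \left(2 - 6\right) \left(-33\right) = \left(-4\right) \left(-33\right) = 132$)
$\frac{451}{P{\left(8 \right)}} + \frac{185}{w} = \frac{451}{-5} + \frac{185}{132} = 451 \left(- \frac{1}{5}\right) + 185 \cdot \frac{1}{132} = - \frac{451}{5} + \frac{185}{132} = - \frac{58607}{660}$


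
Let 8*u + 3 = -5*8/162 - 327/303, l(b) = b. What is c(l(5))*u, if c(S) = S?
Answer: -22120/8181 ≈ -2.7038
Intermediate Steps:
u = -4424/8181 (u = -3/8 + (-5*8/162 - 327/303)/8 = -3/8 + (-40*1/162 - 327*1/303)/8 = -3/8 + (-20/81 - 109/101)/8 = -3/8 + (⅛)*(-10849/8181) = -3/8 - 10849/65448 = -4424/8181 ≈ -0.54076)
c(l(5))*u = 5*(-4424/8181) = -22120/8181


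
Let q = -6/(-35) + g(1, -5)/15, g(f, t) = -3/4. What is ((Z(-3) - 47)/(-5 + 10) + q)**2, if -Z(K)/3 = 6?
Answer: 3250809/19600 ≈ 165.86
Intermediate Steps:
g(f, t) = -3/4 (g(f, t) = -3*1/4 = -3/4)
Z(K) = -18 (Z(K) = -3*6 = -18)
q = 17/140 (q = -6/(-35) - 3/4/15 = -6*(-1/35) - 3/4*1/15 = 6/35 - 1/20 = 17/140 ≈ 0.12143)
((Z(-3) - 47)/(-5 + 10) + q)**2 = ((-18 - 47)/(-5 + 10) + 17/140)**2 = (-65/5 + 17/140)**2 = (-65*1/5 + 17/140)**2 = (-13 + 17/140)**2 = (-1803/140)**2 = 3250809/19600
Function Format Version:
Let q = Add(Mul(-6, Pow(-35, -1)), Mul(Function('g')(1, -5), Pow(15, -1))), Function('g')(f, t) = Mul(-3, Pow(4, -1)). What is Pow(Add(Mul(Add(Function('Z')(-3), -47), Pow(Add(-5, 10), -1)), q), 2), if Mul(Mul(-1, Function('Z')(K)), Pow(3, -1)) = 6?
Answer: Rational(3250809, 19600) ≈ 165.86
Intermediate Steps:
Function('g')(f, t) = Rational(-3, 4) (Function('g')(f, t) = Mul(-3, Rational(1, 4)) = Rational(-3, 4))
Function('Z')(K) = -18 (Function('Z')(K) = Mul(-3, 6) = -18)
q = Rational(17, 140) (q = Add(Mul(-6, Pow(-35, -1)), Mul(Rational(-3, 4), Pow(15, -1))) = Add(Mul(-6, Rational(-1, 35)), Mul(Rational(-3, 4), Rational(1, 15))) = Add(Rational(6, 35), Rational(-1, 20)) = Rational(17, 140) ≈ 0.12143)
Pow(Add(Mul(Add(Function('Z')(-3), -47), Pow(Add(-5, 10), -1)), q), 2) = Pow(Add(Mul(Add(-18, -47), Pow(Add(-5, 10), -1)), Rational(17, 140)), 2) = Pow(Add(Mul(-65, Pow(5, -1)), Rational(17, 140)), 2) = Pow(Add(Mul(-65, Rational(1, 5)), Rational(17, 140)), 2) = Pow(Add(-13, Rational(17, 140)), 2) = Pow(Rational(-1803, 140), 2) = Rational(3250809, 19600)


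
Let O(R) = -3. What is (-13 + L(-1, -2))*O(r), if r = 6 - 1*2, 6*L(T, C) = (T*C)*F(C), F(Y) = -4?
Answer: 43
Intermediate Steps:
L(T, C) = -2*C*T/3 (L(T, C) = ((T*C)*(-4))/6 = ((C*T)*(-4))/6 = (-4*C*T)/6 = -2*C*T/3)
r = 4 (r = 6 - 2 = 4)
(-13 + L(-1, -2))*O(r) = (-13 - ⅔*(-2)*(-1))*(-3) = (-13 - 4/3)*(-3) = -43/3*(-3) = 43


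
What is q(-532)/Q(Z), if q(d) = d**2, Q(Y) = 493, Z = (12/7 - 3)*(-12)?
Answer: 283024/493 ≈ 574.08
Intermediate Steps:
Z = 108/7 (Z = (12*(1/7) - 3)*(-12) = (12/7 - 3)*(-12) = -9/7*(-12) = 108/7 ≈ 15.429)
q(-532)/Q(Z) = (-532)**2/493 = 283024*(1/493) = 283024/493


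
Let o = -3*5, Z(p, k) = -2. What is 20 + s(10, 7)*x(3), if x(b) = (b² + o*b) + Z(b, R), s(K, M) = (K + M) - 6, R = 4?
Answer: -398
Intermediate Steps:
o = -15
s(K, M) = -6 + K + M
x(b) = -2 + b² - 15*b (x(b) = (b² - 15*b) - 2 = -2 + b² - 15*b)
20 + s(10, 7)*x(3) = 20 + (-6 + 10 + 7)*(-2 + 3² - 15*3) = 20 + 11*(-2 + 9 - 45) = 20 + 11*(-38) = 20 - 418 = -398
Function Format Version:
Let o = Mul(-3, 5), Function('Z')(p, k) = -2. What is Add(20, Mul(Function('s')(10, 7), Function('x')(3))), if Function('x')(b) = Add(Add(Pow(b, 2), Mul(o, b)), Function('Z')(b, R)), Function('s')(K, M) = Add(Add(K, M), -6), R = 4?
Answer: -398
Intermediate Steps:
o = -15
Function('s')(K, M) = Add(-6, K, M)
Function('x')(b) = Add(-2, Pow(b, 2), Mul(-15, b)) (Function('x')(b) = Add(Add(Pow(b, 2), Mul(-15, b)), -2) = Add(-2, Pow(b, 2), Mul(-15, b)))
Add(20, Mul(Function('s')(10, 7), Function('x')(3))) = Add(20, Mul(Add(-6, 10, 7), Add(-2, Pow(3, 2), Mul(-15, 3)))) = Add(20, Mul(11, Add(-2, 9, -45))) = Add(20, Mul(11, -38)) = Add(20, -418) = -398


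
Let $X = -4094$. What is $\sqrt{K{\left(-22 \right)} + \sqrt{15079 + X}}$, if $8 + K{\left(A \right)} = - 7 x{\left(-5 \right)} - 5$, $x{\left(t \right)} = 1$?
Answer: $\sqrt{-20 + 13 \sqrt{65}} \approx 9.2092$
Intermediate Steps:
$K{\left(A \right)} = -20$ ($K{\left(A \right)} = -8 - 12 = -20$)
$\sqrt{K{\left(-22 \right)} + \sqrt{15079 + X}} = \sqrt{-20 + \sqrt{15079 - 4094}} = \sqrt{-20 + \sqrt{10985}} = \sqrt{-20 + 13 \sqrt{65}}$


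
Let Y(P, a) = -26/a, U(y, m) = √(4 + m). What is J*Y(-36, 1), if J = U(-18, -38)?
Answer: -26*I*√34 ≈ -151.6*I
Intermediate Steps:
J = I*√34 (J = √(4 - 38) = √(-34) = I*√34 ≈ 5.8309*I)
J*Y(-36, 1) = (I*√34)*(-26/1) = (I*√34)*(-26*1) = (I*√34)*(-26) = -26*I*√34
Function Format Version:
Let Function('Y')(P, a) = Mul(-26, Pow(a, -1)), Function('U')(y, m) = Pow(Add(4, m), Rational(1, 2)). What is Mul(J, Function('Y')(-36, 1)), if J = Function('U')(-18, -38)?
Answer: Mul(-26, I, Pow(34, Rational(1, 2))) ≈ Mul(-151.60, I)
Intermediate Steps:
J = Mul(I, Pow(34, Rational(1, 2))) (J = Pow(Add(4, -38), Rational(1, 2)) = Pow(-34, Rational(1, 2)) = Mul(I, Pow(34, Rational(1, 2))) ≈ Mul(5.8309, I))
Mul(J, Function('Y')(-36, 1)) = Mul(Mul(I, Pow(34, Rational(1, 2))), Mul(-26, Pow(1, -1))) = Mul(Mul(I, Pow(34, Rational(1, 2))), Mul(-26, 1)) = Mul(Mul(I, Pow(34, Rational(1, 2))), -26) = Mul(-26, I, Pow(34, Rational(1, 2)))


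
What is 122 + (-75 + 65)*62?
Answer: -498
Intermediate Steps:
122 + (-75 + 65)*62 = 122 - 10*62 = 122 - 620 = -498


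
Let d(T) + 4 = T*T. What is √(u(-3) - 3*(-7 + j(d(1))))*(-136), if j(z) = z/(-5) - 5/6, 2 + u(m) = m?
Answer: -68*√1670/5 ≈ -555.77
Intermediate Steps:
u(m) = -2 + m
d(T) = -4 + T² (d(T) = -4 + T*T = -4 + T²)
j(z) = -⅚ - z/5 (j(z) = z*(-⅕) - 5*⅙ = -z/5 - ⅚ = -⅚ - z/5)
√(u(-3) - 3*(-7 + j(d(1))))*(-136) = √((-2 - 3) - 3*(-7 + (-⅚ - (-4 + 1²)/5)))*(-136) = √(-5 - 3*(-7 + (-⅚ - (-4 + 1)/5)))*(-136) = √(-5 - 3*(-7 + (-⅚ - ⅕*(-3))))*(-136) = √(-5 - 3*(-7 + (-⅚ + ⅗)))*(-136) = √(-5 - 3*(-7 - 7/30))*(-136) = √(-5 - 3*(-217/30))*(-136) = √(-5 + 217/10)*(-136) = √(167/10)*(-136) = (√1670/10)*(-136) = -68*√1670/5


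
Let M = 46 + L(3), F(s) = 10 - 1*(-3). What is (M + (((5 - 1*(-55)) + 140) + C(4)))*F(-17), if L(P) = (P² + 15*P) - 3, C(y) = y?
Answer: 3913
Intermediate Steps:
F(s) = 13 (F(s) = 10 + 3 = 13)
L(P) = -3 + P² + 15*P
M = 97 (M = 46 + (-3 + 3² + 15*3) = 46 + (-3 + 9 + 45) = 46 + 51 = 97)
(M + (((5 - 1*(-55)) + 140) + C(4)))*F(-17) = (97 + (((5 - 1*(-55)) + 140) + 4))*13 = (97 + (((5 + 55) + 140) + 4))*13 = (97 + ((60 + 140) + 4))*13 = (97 + (200 + 4))*13 = (97 + 204)*13 = 301*13 = 3913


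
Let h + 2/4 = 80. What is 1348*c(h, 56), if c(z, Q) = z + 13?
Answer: 124690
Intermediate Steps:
h = 159/2 (h = -½ + 80 = 159/2 ≈ 79.500)
c(z, Q) = 13 + z
1348*c(h, 56) = 1348*(13 + 159/2) = 1348*(185/2) = 124690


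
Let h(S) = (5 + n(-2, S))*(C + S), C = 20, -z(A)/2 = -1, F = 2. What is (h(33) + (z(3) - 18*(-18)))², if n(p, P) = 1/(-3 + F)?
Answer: 289444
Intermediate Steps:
z(A) = 2 (z(A) = -2*(-1) = 2)
n(p, P) = -1 (n(p, P) = 1/(-3 + 2) = 1/(-1) = -1)
h(S) = 80 + 4*S (h(S) = (5 - 1)*(20 + S) = 4*(20 + S) = 80 + 4*S)
(h(33) + (z(3) - 18*(-18)))² = ((80 + 4*33) + (2 - 18*(-18)))² = ((80 + 132) + (2 + 324))² = (212 + 326)² = 538² = 289444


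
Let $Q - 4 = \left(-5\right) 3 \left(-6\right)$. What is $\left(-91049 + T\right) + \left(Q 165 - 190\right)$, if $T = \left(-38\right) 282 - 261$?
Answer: $-86706$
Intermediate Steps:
$Q = 94$ ($Q = 4 + \left(-5\right) 3 \left(-6\right) = 4 - -90 = 4 + 90 = 94$)
$T = -10977$ ($T = -10716 - 261 = -10977$)
$\left(-91049 + T\right) + \left(Q 165 - 190\right) = \left(-91049 - 10977\right) + \left(94 \cdot 165 - 190\right) = -102026 + \left(15510 - 190\right) = -102026 + 15320 = -86706$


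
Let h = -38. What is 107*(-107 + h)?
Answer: -15515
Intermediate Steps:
107*(-107 + h) = 107*(-107 - 38) = 107*(-145) = -15515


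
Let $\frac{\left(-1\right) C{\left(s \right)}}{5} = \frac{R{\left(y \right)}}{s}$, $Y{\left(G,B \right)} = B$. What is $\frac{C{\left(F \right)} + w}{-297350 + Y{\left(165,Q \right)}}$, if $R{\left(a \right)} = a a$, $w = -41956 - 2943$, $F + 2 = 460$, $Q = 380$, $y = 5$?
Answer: $\frac{20563867}{136012260} \approx 0.15119$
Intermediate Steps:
$F = 458$ ($F = -2 + 460 = 458$)
$w = -44899$
$R{\left(a \right)} = a^{2}$
$C{\left(s \right)} = - \frac{125}{s}$ ($C{\left(s \right)} = - 5 \frac{5^{2}}{s} = - 5 \frac{25}{s} = - \frac{125}{s}$)
$\frac{C{\left(F \right)} + w}{-297350 + Y{\left(165,Q \right)}} = \frac{- \frac{125}{458} - 44899}{-297350 + 380} = \frac{\left(-125\right) \frac{1}{458} - 44899}{-296970} = \left(- \frac{125}{458} - 44899\right) \left(- \frac{1}{296970}\right) = \left(- \frac{20563867}{458}\right) \left(- \frac{1}{296970}\right) = \frac{20563867}{136012260}$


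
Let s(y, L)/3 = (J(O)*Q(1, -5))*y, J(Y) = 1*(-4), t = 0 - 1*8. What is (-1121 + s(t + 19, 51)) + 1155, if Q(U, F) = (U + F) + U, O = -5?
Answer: 430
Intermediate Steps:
t = -8 (t = 0 - 8 = -8)
J(Y) = -4
Q(U, F) = F + 2*U (Q(U, F) = (F + U) + U = F + 2*U)
s(y, L) = 36*y (s(y, L) = 3*((-4*(-5 + 2*1))*y) = 3*((-4*(-5 + 2))*y) = 3*((-4*(-3))*y) = 3*(12*y) = 36*y)
(-1121 + s(t + 19, 51)) + 1155 = (-1121 + 36*(-8 + 19)) + 1155 = (-1121 + 36*11) + 1155 = (-1121 + 396) + 1155 = -725 + 1155 = 430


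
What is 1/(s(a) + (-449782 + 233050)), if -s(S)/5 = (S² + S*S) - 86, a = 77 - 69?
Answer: -1/216942 ≈ -4.6095e-6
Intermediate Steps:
a = 8
s(S) = 430 - 10*S² (s(S) = -5*((S² + S*S) - 86) = -5*((S² + S²) - 86) = -5*(2*S² - 86) = -5*(-86 + 2*S²) = 430 - 10*S²)
1/(s(a) + (-449782 + 233050)) = 1/((430 - 10*8²) + (-449782 + 233050)) = 1/((430 - 10*64) - 216732) = 1/((430 - 640) - 216732) = 1/(-210 - 216732) = 1/(-216942) = -1/216942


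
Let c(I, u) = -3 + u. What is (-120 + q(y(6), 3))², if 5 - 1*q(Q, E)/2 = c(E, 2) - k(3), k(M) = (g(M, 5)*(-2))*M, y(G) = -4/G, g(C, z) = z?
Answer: 28224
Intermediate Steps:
k(M) = -10*M (k(M) = (5*(-2))*M = -10*M)
q(Q, E) = -48 (q(Q, E) = 10 - 2*((-3 + 2) - (-10)*3) = 10 - 2*(-1 - 1*(-30)) = 10 - 2*(-1 + 30) = 10 - 2*29 = 10 - 58 = -48)
(-120 + q(y(6), 3))² = (-120 - 48)² = (-168)² = 28224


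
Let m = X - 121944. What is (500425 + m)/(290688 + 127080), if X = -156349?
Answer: 18511/34814 ≈ 0.53171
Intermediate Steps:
m = -278293 (m = -156349 - 121944 = -278293)
(500425 + m)/(290688 + 127080) = (500425 - 278293)/(290688 + 127080) = 222132/417768 = 222132*(1/417768) = 18511/34814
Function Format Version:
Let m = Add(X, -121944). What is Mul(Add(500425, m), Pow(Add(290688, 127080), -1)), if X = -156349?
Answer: Rational(18511, 34814) ≈ 0.53171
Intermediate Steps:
m = -278293 (m = Add(-156349, -121944) = -278293)
Mul(Add(500425, m), Pow(Add(290688, 127080), -1)) = Mul(Add(500425, -278293), Pow(Add(290688, 127080), -1)) = Mul(222132, Pow(417768, -1)) = Mul(222132, Rational(1, 417768)) = Rational(18511, 34814)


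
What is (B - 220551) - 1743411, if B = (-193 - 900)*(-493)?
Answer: -1425113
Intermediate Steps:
B = 538849 (B = -1093*(-493) = 538849)
(B - 220551) - 1743411 = (538849 - 220551) - 1743411 = 318298 - 1743411 = -1425113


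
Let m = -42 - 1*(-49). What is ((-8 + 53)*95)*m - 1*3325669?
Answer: -3295744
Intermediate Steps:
m = 7 (m = -42 + 49 = 7)
((-8 + 53)*95)*m - 1*3325669 = ((-8 + 53)*95)*7 - 1*3325669 = (45*95)*7 - 3325669 = 4275*7 - 3325669 = 29925 - 3325669 = -3295744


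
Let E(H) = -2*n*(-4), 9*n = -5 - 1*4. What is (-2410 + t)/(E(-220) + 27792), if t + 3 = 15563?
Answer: 6575/13892 ≈ 0.47329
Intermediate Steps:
t = 15560 (t = -3 + 15563 = 15560)
n = -1 (n = (-5 - 1*4)/9 = (-5 - 4)/9 = (1/9)*(-9) = -1)
E(H) = -8 (E(H) = -2*(-1)*(-4) = 2*(-4) = -8)
(-2410 + t)/(E(-220) + 27792) = (-2410 + 15560)/(-8 + 27792) = 13150/27784 = 13150*(1/27784) = 6575/13892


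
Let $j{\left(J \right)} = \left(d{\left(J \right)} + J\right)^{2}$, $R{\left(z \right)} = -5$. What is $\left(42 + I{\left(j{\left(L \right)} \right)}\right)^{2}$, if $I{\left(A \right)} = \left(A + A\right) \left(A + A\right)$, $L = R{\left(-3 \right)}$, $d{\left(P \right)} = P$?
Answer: $1603361764$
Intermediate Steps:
$L = -5$
$j{\left(J \right)} = 4 J^{2}$ ($j{\left(J \right)} = \left(J + J\right)^{2} = \left(2 J\right)^{2} = 4 J^{2}$)
$I{\left(A \right)} = 4 A^{2}$ ($I{\left(A \right)} = 2 A 2 A = 4 A^{2}$)
$\left(42 + I{\left(j{\left(L \right)} \right)}\right)^{2} = \left(42 + 4 \left(4 \left(-5\right)^{2}\right)^{2}\right)^{2} = \left(42 + 4 \left(4 \cdot 25\right)^{2}\right)^{2} = \left(42 + 4 \cdot 100^{2}\right)^{2} = \left(42 + 4 \cdot 10000\right)^{2} = \left(42 + 40000\right)^{2} = 40042^{2} = 1603361764$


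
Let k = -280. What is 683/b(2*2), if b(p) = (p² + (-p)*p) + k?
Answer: -683/280 ≈ -2.4393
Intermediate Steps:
b(p) = -280 (b(p) = (p² + (-p)*p) - 280 = (p² - p²) - 280 = 0 - 280 = -280)
683/b(2*2) = 683/(-280) = 683*(-1/280) = -683/280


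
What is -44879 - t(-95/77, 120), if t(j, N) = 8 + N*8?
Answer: -45847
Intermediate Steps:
t(j, N) = 8 + 8*N
-44879 - t(-95/77, 120) = -44879 - (8 + 8*120) = -44879 - (8 + 960) = -44879 - 1*968 = -44879 - 968 = -45847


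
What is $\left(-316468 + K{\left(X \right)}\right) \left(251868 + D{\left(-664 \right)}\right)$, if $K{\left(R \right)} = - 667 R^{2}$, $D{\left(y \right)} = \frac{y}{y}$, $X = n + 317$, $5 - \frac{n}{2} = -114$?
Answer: $-51826868278267$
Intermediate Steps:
$n = 238$ ($n = 10 - -228 = 10 + 228 = 238$)
$X = 555$ ($X = 238 + 317 = 555$)
$D{\left(y \right)} = 1$
$\left(-316468 + K{\left(X \right)}\right) \left(251868 + D{\left(-664 \right)}\right) = \left(-316468 - 667 \cdot 555^{2}\right) \left(251868 + 1\right) = \left(-316468 - 205452675\right) 251869 = \left(-205769143\right) 251869 = -51826868278267$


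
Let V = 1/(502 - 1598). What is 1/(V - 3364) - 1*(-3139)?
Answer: 11573319259/3686945 ≈ 3139.0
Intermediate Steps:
V = -1/1096 (V = 1/(-1096) = -1/1096 ≈ -0.00091241)
1/(V - 3364) - 1*(-3139) = 1/(-1/1096 - 3364) - 1*(-3139) = 1/(-3686945/1096) + 3139 = -1096/3686945 + 3139 = 11573319259/3686945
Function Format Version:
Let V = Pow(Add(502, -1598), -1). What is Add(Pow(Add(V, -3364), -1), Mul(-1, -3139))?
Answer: Rational(11573319259, 3686945) ≈ 3139.0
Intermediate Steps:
V = Rational(-1, 1096) (V = Pow(-1096, -1) = Rational(-1, 1096) ≈ -0.00091241)
Add(Pow(Add(V, -3364), -1), Mul(-1, -3139)) = Add(Pow(Add(Rational(-1, 1096), -3364), -1), Mul(-1, -3139)) = Add(Pow(Rational(-3686945, 1096), -1), 3139) = Add(Rational(-1096, 3686945), 3139) = Rational(11573319259, 3686945)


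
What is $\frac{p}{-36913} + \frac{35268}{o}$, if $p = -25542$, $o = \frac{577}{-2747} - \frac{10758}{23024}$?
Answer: $- \frac{41168386296185322}{790622456281} \approx -52071.0$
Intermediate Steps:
$o = - \frac{21418537}{31623464}$ ($o = 577 \left(- \frac{1}{2747}\right) - \frac{5379}{11512} = - \frac{577}{2747} - \frac{5379}{11512} = - \frac{21418537}{31623464} \approx -0.6773$)
$\frac{p}{-36913} + \frac{35268}{o} = - \frac{25542}{-36913} + \frac{35268}{- \frac{21418537}{31623464}} = \left(-25542\right) \left(- \frac{1}{36913}\right) + 35268 \left(- \frac{31623464}{21418537}\right) = \frac{25542}{36913} - \frac{1115296328352}{21418537} = - \frac{41168386296185322}{790622456281}$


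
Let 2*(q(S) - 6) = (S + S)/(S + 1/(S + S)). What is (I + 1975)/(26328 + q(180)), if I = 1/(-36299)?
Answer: 2322808822862/30972744894933 ≈ 0.074995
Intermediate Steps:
I = -1/36299 ≈ -2.7549e-5
q(S) = 6 + S/(S + 1/(2*S)) (q(S) = 6 + ((S + S)/(S + 1/(S + S)))/2 = 6 + ((2*S)/(S + 1/(2*S)))/2 = 6 + (2*S/(S + 1/(2*S)))/2 = 6 + S/(S + 1/(2*S)))
(I + 1975)/(26328 + q(180)) = (-1/36299 + 1975)/(26328 + 2*(3 + 7*180²)/(1 + 2*180²)) = 71690524/(36299*(26328 + 2*(3 + 7*32400)/(1 + 2*32400))) = 71690524/(36299*(26328 + 2*(3 + 226800)/(1 + 64800))) = 71690524/(36299*(26328 + 2*226803/64801)) = 71690524/(36299*(26328 + 2*(1/64801)*226803)) = 71690524/(36299*(26328 + 453606/64801)) = 71690524/(36299*(1706534334/64801)) = (71690524/36299)*(64801/1706534334) = 2322808822862/30972744894933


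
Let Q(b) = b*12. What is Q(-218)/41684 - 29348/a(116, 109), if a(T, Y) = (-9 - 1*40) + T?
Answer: -305879326/698207 ≈ -438.09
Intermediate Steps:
Q(b) = 12*b
a(T, Y) = -49 + T (a(T, Y) = (-9 - 40) + T = -49 + T)
Q(-218)/41684 - 29348/a(116, 109) = (12*(-218))/41684 - 29348/(-49 + 116) = -2616*1/41684 - 29348/67 = -654/10421 - 29348*1/67 = -654/10421 - 29348/67 = -305879326/698207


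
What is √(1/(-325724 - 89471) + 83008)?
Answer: √14309490800764005/415195 ≈ 288.11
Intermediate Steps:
√(1/(-325724 - 89471) + 83008) = √(1/(-415195) + 83008) = √(-1/415195 + 83008) = √(34464506559/415195) = √14309490800764005/415195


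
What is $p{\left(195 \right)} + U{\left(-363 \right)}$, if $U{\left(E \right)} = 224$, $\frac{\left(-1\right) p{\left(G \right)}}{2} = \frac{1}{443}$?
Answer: $\frac{99230}{443} \approx 224.0$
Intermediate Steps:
$p{\left(G \right)} = - \frac{2}{443}$
$p{\left(195 \right)} + U{\left(-363 \right)} = - \frac{2}{443} + 224 = \frac{99230}{443}$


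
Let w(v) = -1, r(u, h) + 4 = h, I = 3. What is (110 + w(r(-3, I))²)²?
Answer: 12321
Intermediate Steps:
r(u, h) = -4 + h
(110 + w(r(-3, I))²)² = (110 + (-1)²)² = (110 + 1)² = 111² = 12321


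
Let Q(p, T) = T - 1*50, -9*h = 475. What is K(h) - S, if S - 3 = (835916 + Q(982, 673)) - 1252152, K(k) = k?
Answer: 3740015/9 ≈ 4.1556e+5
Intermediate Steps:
h = -475/9 (h = -⅑*475 = -475/9 ≈ -52.778)
Q(p, T) = -50 + T (Q(p, T) = T - 50 = -50 + T)
S = -415610 (S = 3 + ((835916 + (-50 + 673)) - 1252152) = 3 + ((835916 + 623) - 1252152) = 3 + (836539 - 1252152) = 3 - 415613 = -415610)
K(h) - S = -475/9 - 1*(-415610) = -475/9 + 415610 = 3740015/9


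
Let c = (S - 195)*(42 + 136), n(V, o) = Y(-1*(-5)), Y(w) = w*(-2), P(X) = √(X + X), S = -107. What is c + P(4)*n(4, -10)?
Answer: -53756 - 20*√2 ≈ -53784.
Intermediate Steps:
P(X) = √2*√X (P(X) = √(2*X) = √2*√X)
Y(w) = -2*w
n(V, o) = -10 (n(V, o) = -(-2)*(-5) = -2*5 = -10)
c = -53756 (c = (-107 - 195)*(42 + 136) = -302*178 = -53756)
c + P(4)*n(4, -10) = -53756 + (√2*√4)*(-10) = -53756 + (√2*2)*(-10) = -53756 + (2*√2)*(-10) = -53756 - 20*√2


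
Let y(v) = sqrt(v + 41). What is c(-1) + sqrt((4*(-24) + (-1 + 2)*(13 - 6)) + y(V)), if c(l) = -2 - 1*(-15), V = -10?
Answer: 13 + sqrt(-89 + sqrt(31)) ≈ 13.0 + 9.1341*I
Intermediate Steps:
c(l) = 13 (c(l) = -2 + 15 = 13)
y(v) = sqrt(41 + v)
c(-1) + sqrt((4*(-24) + (-1 + 2)*(13 - 6)) + y(V)) = 13 + sqrt((4*(-24) + (-1 + 2)*(13 - 6)) + sqrt(41 - 10)) = 13 + sqrt((-96 + 1*7) + sqrt(31)) = 13 + sqrt((-96 + 7) + sqrt(31)) = 13 + sqrt(-89 + sqrt(31))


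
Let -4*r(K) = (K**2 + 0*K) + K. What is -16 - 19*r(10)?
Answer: 1013/2 ≈ 506.50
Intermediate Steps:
r(K) = -K/4 - K**2/4 (r(K) = -((K**2 + 0*K) + K)/4 = -((K**2 + 0) + K)/4 = -(K**2 + K)/4 = -(K + K**2)/4 = -K/4 - K**2/4)
-16 - 19*r(10) = -16 - (-19)*10*(1 + 10)/4 = -16 - (-19)*10*11/4 = -16 - 19*(-55/2) = -16 + 1045/2 = 1013/2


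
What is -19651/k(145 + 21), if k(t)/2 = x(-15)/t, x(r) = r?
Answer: 1631033/15 ≈ 1.0874e+5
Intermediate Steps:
k(t) = -30/t (k(t) = 2*(-15/t) = -30/t)
-19651/k(145 + 21) = -19651/((-30/(145 + 21))) = -19651/((-30/166)) = -19651/((-30*1/166)) = -19651/(-15/83) = -19651*(-83/15) = 1631033/15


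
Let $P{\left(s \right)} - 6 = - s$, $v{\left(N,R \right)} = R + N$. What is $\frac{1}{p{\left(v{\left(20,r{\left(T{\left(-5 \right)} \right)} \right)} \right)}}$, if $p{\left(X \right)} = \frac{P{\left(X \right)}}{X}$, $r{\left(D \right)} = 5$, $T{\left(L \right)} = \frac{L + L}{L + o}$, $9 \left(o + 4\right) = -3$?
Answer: $- \frac{25}{19} \approx -1.3158$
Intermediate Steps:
$o = - \frac{13}{3}$ ($o = -4 + \frac{1}{9} \left(-3\right) = -4 - \frac{1}{3} = - \frac{13}{3} \approx -4.3333$)
$T{\left(L \right)} = \frac{2 L}{- \frac{13}{3} + L}$ ($T{\left(L \right)} = \frac{L + L}{L - \frac{13}{3}} = \frac{2 L}{- \frac{13}{3} + L}$)
$v{\left(N,R \right)} = N + R$
$P{\left(s \right)} = 6 - s$
$p{\left(X \right)} = \frac{6 - X}{X}$
$\frac{1}{p{\left(v{\left(20,r{\left(T{\left(-5 \right)} \right)} \right)} \right)}} = \frac{1}{\frac{1}{20 + 5} \left(6 - \left(20 + 5\right)\right)} = \frac{1}{\frac{1}{25} \left(6 - 25\right)} = \frac{1}{\frac{1}{25} \left(-19\right)} = \frac{1}{- \frac{19}{25}} = - \frac{25}{19}$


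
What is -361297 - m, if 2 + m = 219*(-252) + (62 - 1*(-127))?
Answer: -306296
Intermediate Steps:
m = -55001 (m = -2 + (219*(-252) + (62 - 1*(-127))) = -2 + (-55188 + (62 + 127)) = -2 + (-55188 + 189) = -2 - 54999 = -55001)
-361297 - m = -361297 - 1*(-55001) = -361297 + 55001 = -306296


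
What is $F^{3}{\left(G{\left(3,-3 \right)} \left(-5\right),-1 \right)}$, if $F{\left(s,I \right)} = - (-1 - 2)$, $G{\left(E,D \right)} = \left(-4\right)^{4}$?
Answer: $27$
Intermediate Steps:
$G{\left(E,D \right)} = 256$
$F{\left(s,I \right)} = 3$ ($F{\left(s,I \right)} = \left(-1\right) \left(-3\right) = 3$)
$F^{3}{\left(G{\left(3,-3 \right)} \left(-5\right),-1 \right)} = 3^{3} = 27$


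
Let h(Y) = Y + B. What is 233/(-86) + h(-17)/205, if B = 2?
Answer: -9811/3526 ≈ -2.7825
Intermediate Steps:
h(Y) = 2 + Y (h(Y) = Y + 2 = 2 + Y)
233/(-86) + h(-17)/205 = 233/(-86) + (2 - 17)/205 = 233*(-1/86) - 15*1/205 = -233/86 - 3/41 = -9811/3526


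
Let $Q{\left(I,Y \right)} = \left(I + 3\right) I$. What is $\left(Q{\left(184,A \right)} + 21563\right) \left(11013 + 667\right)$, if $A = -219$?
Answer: $653741280$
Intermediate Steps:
$Q{\left(I,Y \right)} = I \left(3 + I\right)$ ($Q{\left(I,Y \right)} = \left(3 + I\right) I = I \left(3 + I\right)$)
$\left(Q{\left(184,A \right)} + 21563\right) \left(11013 + 667\right) = \left(184 \left(3 + 184\right) + 21563\right) \left(11013 + 667\right) = \left(184 \cdot 187 + 21563\right) 11680 = \left(34408 + 21563\right) 11680 = 55971 \cdot 11680 = 653741280$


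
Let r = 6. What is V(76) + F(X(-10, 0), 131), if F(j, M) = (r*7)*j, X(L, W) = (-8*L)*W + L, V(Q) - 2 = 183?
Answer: -235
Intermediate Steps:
V(Q) = 185 (V(Q) = 2 + 183 = 185)
X(L, W) = L - 8*L*W (X(L, W) = -8*L*W + L = L - 8*L*W)
F(j, M) = 42*j (F(j, M) = (6*7)*j = 42*j)
V(76) + F(X(-10, 0), 131) = 185 + 42*(-10*(1 - 8*0)) = 185 + 42*(-10*(1 + 0)) = 185 + 42*(-10*1) = 185 + 42*(-10) = 185 - 420 = -235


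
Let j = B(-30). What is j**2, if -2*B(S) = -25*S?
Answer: 140625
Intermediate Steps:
B(S) = 25*S/2 (B(S) = -(-25)*S/2 = 25*S/2)
j = -375 (j = (25/2)*(-30) = -375)
j**2 = (-375)**2 = 140625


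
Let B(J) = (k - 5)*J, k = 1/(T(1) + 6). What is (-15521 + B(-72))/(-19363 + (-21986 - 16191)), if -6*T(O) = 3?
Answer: 4769/18084 ≈ 0.26371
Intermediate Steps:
T(O) = -½ (T(O) = -⅙*3 = -½)
k = 2/11 (k = 1/(-½ + 6) = 1/(11/2) = 2/11 ≈ 0.18182)
B(J) = -53*J/11 (B(J) = (2/11 - 5)*J = -53*J/11)
(-15521 + B(-72))/(-19363 + (-21986 - 16191)) = (-15521 - 53/11*(-72))/(-19363 + (-21986 - 16191)) = (-15521 + 3816/11)/(-19363 - 38177) = -166915/11/(-57540) = -166915/11*(-1/57540) = 4769/18084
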